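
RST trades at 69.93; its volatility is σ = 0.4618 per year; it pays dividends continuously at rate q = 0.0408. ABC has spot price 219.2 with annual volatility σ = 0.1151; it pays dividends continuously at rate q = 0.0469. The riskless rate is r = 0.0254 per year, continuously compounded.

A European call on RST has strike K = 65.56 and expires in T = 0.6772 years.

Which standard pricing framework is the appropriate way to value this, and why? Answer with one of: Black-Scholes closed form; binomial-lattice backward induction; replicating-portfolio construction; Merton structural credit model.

Key observation: a European claim on RST (strike 65.56) — a lognormal (GBM) underlying with constant rate and volatility — has an exact closed-form value; no lattice or capital structure is involved.

framework: Black-Scholes closed form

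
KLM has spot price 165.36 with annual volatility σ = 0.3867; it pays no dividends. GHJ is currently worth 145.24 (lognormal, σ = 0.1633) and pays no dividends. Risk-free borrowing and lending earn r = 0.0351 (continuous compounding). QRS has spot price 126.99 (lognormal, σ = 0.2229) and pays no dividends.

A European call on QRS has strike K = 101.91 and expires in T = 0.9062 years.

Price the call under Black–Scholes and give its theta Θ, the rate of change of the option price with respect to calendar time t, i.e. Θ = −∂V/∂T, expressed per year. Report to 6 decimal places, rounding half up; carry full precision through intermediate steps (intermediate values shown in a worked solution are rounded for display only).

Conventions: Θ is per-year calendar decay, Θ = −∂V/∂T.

price = 29.634703
Θ = -5.551639

σ√T = 0.2229·√0.9062 = 0.212189
d₁ = (ln(S/K) + (r+σ²/2)T) / (σ√T) = (ln(126.99/101.91) + (0.0351+0.2229²/2)·0.9062) / 0.212189 = (0.220018 + 0.054320) / 0.212189 = 1.292896
d₂ = d₁ − σ√T = 1.292896 − 0.212189 = 1.080708
e^{−rT} = 0.968693
N(d₁) = 0.901977,  N(d₂) = 0.860086
Call price V = S·N(d₁) − K·e^{−rT}·N(d₂) = 114.542001 − 84.907298 = 29.634703
φ(d₁) = (1/√(2π))·e^{−d₁²/2} = 0.172954
Θ = −S·φ(d₁)·σ/(2√T) − r·K·e^{−rT}·N(d₂) = −2.571393 − 2.980246 = -5.551639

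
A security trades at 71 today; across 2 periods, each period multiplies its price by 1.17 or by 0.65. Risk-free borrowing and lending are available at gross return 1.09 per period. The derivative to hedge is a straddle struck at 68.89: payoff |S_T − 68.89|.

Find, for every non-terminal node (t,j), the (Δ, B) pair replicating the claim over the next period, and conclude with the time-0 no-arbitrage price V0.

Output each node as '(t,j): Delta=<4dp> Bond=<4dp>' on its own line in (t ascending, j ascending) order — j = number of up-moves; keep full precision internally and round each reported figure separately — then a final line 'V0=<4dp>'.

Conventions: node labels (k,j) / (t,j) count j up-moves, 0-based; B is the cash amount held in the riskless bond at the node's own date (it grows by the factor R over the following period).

(0,0): Delta=0.1902 Bond=7.5925
(1,0): Delta=-1.0000 Bond=63.2018
(1,1): Delta=0.3104 Bond=-1.7108
V0=21.0941

No-arbitrage ⇒ martingale measure with p* = (R−d)/(u−d) = 0.8462.
Payoffs at expiry: V(2,0)=38.8925, V(2,1)=14.8945, V(2,2)=28.3019
(1,0): S=46.1500. Δ = (V_up−V_dn)/(S_up−S_dn) = (14.8945−38.8925)/(53.9955−29.9975) = -1.0000. V = [p*·14.8945 + (1−p*)·38.8925]/1.09 = 17.0518. B = V − Δ·S = 63.2018.
(1,1): S=83.0700. Δ = (V_up−V_dn)/(S_up−S_dn) = (28.3019−14.8945)/(97.1919−53.9955) = 0.3104. V = [p*·28.3019 + (1−p*)·14.8945]/1.09 = 24.0727. B = V − Δ·S = -1.7108.
(0,0): S=71.0000. Δ = (V_up−V_dn)/(S_up−S_dn) = (24.0727−17.0518)/(83.0700−46.1500) = 0.1902. V = [p*·24.0727 + (1−p*)·17.0518]/1.09 = 21.0941. B = V − Δ·S = 7.5925.
Verification: the root portfolio costs Δ(0,0)·S0 + B(0,0) = 21.0941, matching V0.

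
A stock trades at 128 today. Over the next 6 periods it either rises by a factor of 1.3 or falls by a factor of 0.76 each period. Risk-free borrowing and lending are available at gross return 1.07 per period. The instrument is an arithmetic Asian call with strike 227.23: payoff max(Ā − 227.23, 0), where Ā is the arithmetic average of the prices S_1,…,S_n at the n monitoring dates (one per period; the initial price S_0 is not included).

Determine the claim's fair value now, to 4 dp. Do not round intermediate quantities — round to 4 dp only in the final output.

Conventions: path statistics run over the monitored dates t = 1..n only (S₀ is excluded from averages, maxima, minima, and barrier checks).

price = 6.3068

Under the martingale measure an up-move has probability p* = 0.5741; value the claim as the probability-weighted average of per-path payoffs, discounted 6 periods at R = 1.07.
Enumerate all 2^6 = 64 price paths (U = up ×1.3, D = down ×0.76); each path with k up-moves has probability p*^k·(1−p*)^(6−k).
DDDDDD: Ā=54.5376, payoff=0.0000, prob=0.005970
UDDDDD: Ā=93.2880, payoff=0.0000, prob=0.008047
DUDDDD: Ā=81.7680, payoff=0.0000, prob=0.008047
UUDDDD: Ā=139.8663, payoff=0.0000, prob=0.010846
DDUDDD: Ā=73.0128, payoff=0.0000, prob=0.008047
UDUDDD: Ā=124.8903, payoff=0.0000, prob=0.010846
DUUDDD: Ā=113.3703, payoff=0.0000, prob=0.010846
UUUDDD: Ā=193.9229, payoff=0.0000, prob=0.014619
DDDUDD: Ā=66.3589, payoff=0.0000, prob=0.008047
UDDUDD: Ā=113.5086, payoff=0.0000, prob=0.010846
DUDUDD: Ā=101.9886, payoff=0.0000, prob=0.010846
UUDUDD: Ā=174.4541, payoff=0.0000, prob=0.014619
DDUUDD: Ā=93.2334, payoff=0.0000, prob=0.010846
UDUUDD: Ā=159.4781, payoff=0.0000, prob=0.014619
DUUUDD: Ā=147.9581, payoff=0.0000, prob=0.014619
UUUUDD: Ā=253.0863, payoff=25.8563, prob=0.019703
DDDDUD: Ā=61.3019, payoff=0.0000, prob=0.008047
UDDDUD: Ā=104.8584, payoff=0.0000, prob=0.010846
DUDDUD: Ā=93.3384, payoff=0.0000, prob=0.010846
UUDDUD: Ā=159.6578, payoff=0.0000, prob=0.014619
DDUDUD: Ā=84.5832, payoff=0.0000, prob=0.010846
UDUDUD: Ā=144.6818, payoff=0.0000, prob=0.014619
DUUDUD: Ā=133.1618, payoff=0.0000, prob=0.014619
UUUDUD: Ā=227.7768, payoff=0.5468, prob=0.019703
DDDUUD: Ā=77.9293, payoff=0.0000, prob=0.010846
UDDUUD: Ā=133.3001, payoff=0.0000, prob=0.014619
DUDUUD: Ā=121.7801, payoff=0.0000, prob=0.014619
UUDUUD: Ā=208.3080, payoff=0.0000, prob=0.019703
DDUUUD: Ā=113.0249, payoff=0.0000, prob=0.014619
UDUUUD: Ā=193.3320, payoff=0.0000, prob=0.019703
DUUUUD: Ā=181.8120, payoff=0.0000, prob=0.019703
UUUUUD: Ā=310.9943, payoff=83.7643, prob=0.026557
DDDDDU: Ā=57.4585, payoff=0.0000, prob=0.008047
UDDDDU: Ā=98.2843, payoff=0.0000, prob=0.010846
DUDDDU: Ā=86.7643, payoff=0.0000, prob=0.010846
UUDDDU: Ā=148.4127, payoff=0.0000, prob=0.014619
DDUDDU: Ā=78.0091, payoff=0.0000, prob=0.010846
UDUDDU: Ā=133.4367, payoff=0.0000, prob=0.014619
DUUDDU: Ā=121.9167, payoff=0.0000, prob=0.014619
UUUDDU: Ā=208.5417, payoff=0.0000, prob=0.019703
DDDUDU: Ā=71.3552, payoff=0.0000, prob=0.010846
UDDUDU: Ā=122.0549, payoff=0.0000, prob=0.014619
DUDUDU: Ā=110.5349, payoff=0.0000, prob=0.014619
UUDUDU: Ā=189.0729, payoff=0.0000, prob=0.019703
DDUUDU: Ā=101.7797, payoff=0.0000, prob=0.014619
UDUUDU: Ā=174.0969, payoff=0.0000, prob=0.019703
DUUUDU: Ā=162.5769, payoff=0.0000, prob=0.019703
UUUUDU: Ā=278.0920, payoff=50.8620, prob=0.026557
DDDDUU: Ā=66.2982, payoff=0.0000, prob=0.010846
UDDDUU: Ā=113.4048, payoff=0.0000, prob=0.014619
DUDDUU: Ā=101.8848, payoff=0.0000, prob=0.014619
UUDDUU: Ā=174.2766, payoff=0.0000, prob=0.019703
DDUDUU: Ā=93.1296, payoff=0.0000, prob=0.014619
UDUDUU: Ā=159.3006, payoff=0.0000, prob=0.019703
DUUDUU: Ā=147.7806, payoff=0.0000, prob=0.019703
UUUDUU: Ā=252.7826, payoff=25.5526, prob=0.026557
DDDUUU: Ā=86.4756, payoff=0.0000, prob=0.014619
UDDUUU: Ā=147.9188, payoff=0.0000, prob=0.019703
DUDUUU: Ā=136.3988, payoff=0.0000, prob=0.019703
UUDUUU: Ā=233.3138, payoff=6.0838, prob=0.026557
DDUUUU: Ā=127.6436, payoff=0.0000, prob=0.019703
UDUUUU: Ā=218.3378, payoff=0.0000, prob=0.026557
DUUUUU: Ā=206.8178, payoff=0.0000, prob=0.026557
UUUUUU: Ā=353.7672, payoff=126.5372, prob=0.035794
Price = Σ prob·payoff / R^6 = 9.464859 / 1.500730 = 6.3068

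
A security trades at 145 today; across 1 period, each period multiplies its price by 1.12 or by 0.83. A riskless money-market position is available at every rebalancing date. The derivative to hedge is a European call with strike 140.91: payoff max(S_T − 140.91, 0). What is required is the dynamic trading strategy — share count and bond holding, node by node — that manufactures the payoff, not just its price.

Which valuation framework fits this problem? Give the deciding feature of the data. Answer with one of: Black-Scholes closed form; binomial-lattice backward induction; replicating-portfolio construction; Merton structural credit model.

Key observation: what is demanded is not a single number but the (Δ, B) position at each node of the 1.12/0.83 tree starting at 145; constructing those positions is the replicating-portfolio method.

framework: replicating-portfolio construction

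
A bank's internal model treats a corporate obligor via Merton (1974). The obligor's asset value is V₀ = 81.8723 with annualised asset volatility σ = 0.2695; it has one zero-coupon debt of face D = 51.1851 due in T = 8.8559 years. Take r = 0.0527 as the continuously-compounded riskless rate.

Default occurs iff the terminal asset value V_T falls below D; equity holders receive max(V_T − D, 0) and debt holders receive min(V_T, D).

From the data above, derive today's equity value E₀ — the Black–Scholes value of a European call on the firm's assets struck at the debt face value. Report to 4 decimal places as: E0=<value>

Apply the equity-as-call identities (strike 51.1851, horizon 8.8559 years):
d₁ = [ln(V₀/D) + (r + σ²/2)T] / (σ√T)
   = [ln(81.8723/51.1851) + (0.0527 + 0.5·0.2695²)·8.8559] / (0.2695·√8.8559)
   = [0.469712 + 0.788309] / 0.802001 = 1.568602
d₂ = d₁ − σ√T = 1.568602 − 0.802001 = 0.766601
N(d₁) = 0.941630,  N(d₂) = 0.778341,  e^(−rT) = 0.627064
E₀ = V₀·N(d₁) − D·e^(−rT)·N(d₂)
   = 81.8723·0.941630 − 51.1851·0.627064·0.778341 = 52.111490

E0=52.1115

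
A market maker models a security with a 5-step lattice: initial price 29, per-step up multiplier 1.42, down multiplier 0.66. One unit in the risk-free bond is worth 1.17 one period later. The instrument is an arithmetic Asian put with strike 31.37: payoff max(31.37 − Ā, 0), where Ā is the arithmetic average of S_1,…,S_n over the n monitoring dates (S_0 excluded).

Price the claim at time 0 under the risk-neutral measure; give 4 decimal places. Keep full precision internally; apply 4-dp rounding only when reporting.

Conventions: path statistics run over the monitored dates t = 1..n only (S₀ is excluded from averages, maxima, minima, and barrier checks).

Under the martingale measure an up-move has probability p* = 0.6711; value the claim as the probability-weighted average of per-path payoffs, discounted 5 periods at R = 1.17.
Enumerate all 2^5 = 32 price paths (U = up ×1.42, D = down ×0.66); each path with k up-moves has probability p*^k·(1−p*)^(5−k).
DDDDD: Ā=9.8488, payoff=21.5212, prob=0.003852
UDDDD: Ā=21.1899, payoff=10.1801, prob=0.007857
DUDDD: Ā=16.7819, payoff=14.5881, prob=0.007857
UUDDD: Ā=36.1066, payoff=0.0000, prob=0.016028
DDUDD: Ā=13.8727, payoff=17.4973, prob=0.007857
UDUDD: Ā=29.8472, payoff=1.5228, prob=0.016028
DUUDD: Ā=25.4392, payoff=5.9308, prob=0.016028
UUUDD: Ā=54.7329, payoff=0.0000, prob=0.032698
DDDUD: Ā=11.9525, payoff=19.4175, prob=0.007857
UDDUD: Ā=25.7161, payoff=5.6539, prob=0.016028
DUDUD: Ā=21.3081, payoff=10.0619, prob=0.016028
UUDUD: Ā=45.8446, payoff=0.0000, prob=0.032698
DDUUD: Ā=18.3988, payoff=12.9712, prob=0.016028
UDUUD: Ā=39.5852, payoff=0.0000, prob=0.032698
DUUUD: Ā=35.1772, payoff=0.0000, prob=0.032698
UUUUD: Ā=75.6844, payoff=0.0000, prob=0.066704
DDDDU: Ā=10.6853, payoff=20.6847, prob=0.007857
UDDDU: Ā=22.9895, payoff=8.3805, prob=0.016028
DUDDU: Ā=18.5815, payoff=12.7885, prob=0.016028
UUDDU: Ā=39.9783, payoff=0.0000, prob=0.032698
DDUDU: Ā=15.6722, payoff=15.6978, prob=0.016028
UDUDU: Ā=33.7190, payoff=0.0000, prob=0.032698
DUUDU: Ā=29.3110, payoff=2.0590, prob=0.032698
UUUDU: Ā=63.0630, payoff=0.0000, prob=0.066704
DDDUU: Ā=13.7521, payoff=17.6179, prob=0.016028
UDDUU: Ā=29.5878, payoff=1.7822, prob=0.032698
DUDUU: Ā=25.1798, payoff=6.1902, prob=0.032698
UUDUU: Ā=54.1747, payoff=0.0000, prob=0.066704
DDUUU: Ā=22.2705, payoff=9.0995, prob=0.032698
UDUUU: Ā=47.9154, payoff=0.0000, prob=0.066704
DUUUU: Ā=43.5074, payoff=0.0000, prob=0.066704
UUUUU: Ā=93.6067, payoff=0.0000, prob=0.136076
Price = Σ prob·payoff / R^5 = 2.808193 / 2.192448 = 1.2808

price = 1.2808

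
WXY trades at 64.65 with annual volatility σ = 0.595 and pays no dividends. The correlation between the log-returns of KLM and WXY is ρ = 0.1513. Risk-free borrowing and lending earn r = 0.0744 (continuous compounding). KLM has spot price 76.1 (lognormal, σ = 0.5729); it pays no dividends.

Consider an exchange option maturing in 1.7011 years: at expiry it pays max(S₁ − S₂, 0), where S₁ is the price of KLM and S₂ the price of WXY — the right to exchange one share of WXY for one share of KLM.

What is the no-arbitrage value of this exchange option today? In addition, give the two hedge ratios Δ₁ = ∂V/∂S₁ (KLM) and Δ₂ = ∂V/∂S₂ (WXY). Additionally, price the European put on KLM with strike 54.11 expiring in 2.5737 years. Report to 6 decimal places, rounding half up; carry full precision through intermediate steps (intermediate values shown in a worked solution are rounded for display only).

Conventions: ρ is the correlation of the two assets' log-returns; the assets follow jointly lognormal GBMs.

exchange price = 32.818603
Δ1 = 0.745549
Δ2 = -0.369956
price(KLM put K=54.11) = 8.838414

σ_eff = √(σ₁² + σ₂² − 2ρσ₁σ₂) = √(0.5729² + 0.595² − 2·0.1513·0.5729·0.595) = 0.760980
d₁ = (ln(S₁/S₂) + (q₂ − q₁ + σ_eff²/2)T) / (σ_eff√T) = (ln(76.1/64.65) + (0.0 − 0.0 + 0.289545)·1.7011) / 0.992517 = 0.660548
d₂ = d₁ − σ_eff√T = 0.660548 − 0.992517 = -0.331969
N(d₁) = 0.745549,  N(d₂) = 0.369956
V = S₁·e^{−q₁T}·N(d₁) − S₂·e^{−q₂T}·N(d₂) = 56.736275 − 23.917671 = 32.818603
Δ₁ = e^{−q₁T}·N(d₁) = 0.745549;  Δ₂ = −e^{−q₂T}·N(d₂) = -0.369956
[vanilla: KLM put K=54.11]
σ√T = 0.5729·√2.5737 = 0.919089
d₁ = (ln(S/K) + (r+σ²/2)T) / (σ√T) = (ln(76.1/54.11) + (0.0744+0.5729²/2)·2.5737) / 0.919089 = (0.341029 + 0.613846) / 0.919089 = 1.038936
d₂ = d₁ − σ√T = 1.038936 − 0.919089 = 0.119847
e^{−rT} = 0.825733
N(−d₁) = 0.149417,  N(−d₂) = 0.452302
price = K·e^{−rT}·N(−d₂) − S·N(−d₁) = 20.209064 − 11.370650 = 8.838414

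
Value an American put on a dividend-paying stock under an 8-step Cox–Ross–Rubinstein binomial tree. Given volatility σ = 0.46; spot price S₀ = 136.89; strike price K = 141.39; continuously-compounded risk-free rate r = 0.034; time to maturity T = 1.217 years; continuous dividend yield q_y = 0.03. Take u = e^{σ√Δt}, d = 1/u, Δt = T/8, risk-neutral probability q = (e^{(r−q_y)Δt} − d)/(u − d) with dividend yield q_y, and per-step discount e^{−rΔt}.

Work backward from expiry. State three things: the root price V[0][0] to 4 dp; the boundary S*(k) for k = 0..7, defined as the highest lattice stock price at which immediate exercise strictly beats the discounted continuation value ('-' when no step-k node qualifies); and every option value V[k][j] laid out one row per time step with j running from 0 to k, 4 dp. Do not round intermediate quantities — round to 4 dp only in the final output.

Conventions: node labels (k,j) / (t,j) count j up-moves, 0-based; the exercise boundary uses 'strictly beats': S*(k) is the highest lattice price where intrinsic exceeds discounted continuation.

price = 28.8275
boundary = - - - - 66.7877 79.9126 95.6168 114.4071
tree:
28.8275
38.3841 17.7975
49.6100 25.4788 8.8710
61.9857 35.4656 13.8997 2.9956
74.6023 47.6954 21.3341 5.2223 0.3833
85.5716 61.4774 31.8580 9.0695 0.7096 0.0000
94.7392 74.6023 45.7732 15.6826 1.3134 0.0000 0.0000
102.4012 85.5716 61.4774 26.9829 2.4311 0.0000 0.0000 0.0000
108.8047 94.7392 74.6023 45.7732 4.5000 0.0000 0.0000 0.0000 0.0000

params: Δt=0.15213 u=1.19652 d=0.83576 q=0.45695 e^(-rΔt)=0.99484
t_8 payoffs: 108.8047 94.7392 74.6023 45.7732 4.5000 0.0000 0.0000 0.0000 0.0000
t_7: node(7,0) S=38.9888 payoff=102.4012 vs cont=101.8493 → 102.4012 [stop]  node(7,1) S=55.8184 payoff=85.5716 vs cont=85.0963 → 85.5716 [stop]  node(7,2) S=79.9126 payoff=61.4774 vs cont=61.1119 → 61.4774 [stop]  node(7,3) S=114.4071 payoff=26.9829 vs cont=26.7744 → 26.9829 [stop]  node(7,4) S=163.7912 payoff=0.0000 vs cont=2.4311 → 2.4311 [wait]  node(7,5) S=234.4921 payoff=0.0000 vs cont=0.0000 → 0.0000 [wait]  node(7,6) S=335.7112 payoff=0.0000 vs cont=0.0000 → 0.0000 [wait]  node(7,7) S=480.6219 payoff=0.0000 vs cont=0.0000 → 0.0000 [wait]  ⇒ S*(7)=114.4071
t_6: node(6,0) S=46.6508 payoff=94.7392 vs cont=94.2222 → 94.7392 [stop]  node(6,1) S=66.7877 payoff=74.6023 vs cont=74.1770 → 74.6023 [stop]  node(6,2) S=95.6168 payoff=45.7732 vs cont=45.4792 → 45.7732 [stop]  node(6,3) S=136.8900 payoff=4.5000 vs cont=15.6826 → 15.6826 [wait]  node(6,4) S=195.9789 payoff=0.0000 vs cont=1.3134 → 1.3134 [wait]  node(6,5) S=280.5738 payoff=0.0000 vs cont=0.0000 → 0.0000 [wait]  node(6,6) S=401.6842 payoff=0.0000 vs cont=0.0000 → 0.0000 [wait]  ⇒ S*(6)=95.6168
t_5: node(5,0) S=55.8184 payoff=85.5716 vs cont=85.0963 → 85.5716 [stop]  node(5,1) S=79.9126 payoff=61.4774 vs cont=61.1119 → 61.4774 [stop]  node(5,2) S=114.4071 payoff=26.9829 vs cont=31.8580 → 31.8580 [wait]  node(5,3) S=163.7912 payoff=0.0000 vs cont=9.0695 → 9.0695 [wait]  node(5,4) S=234.4921 payoff=0.0000 vs cont=0.7096 → 0.7096 [wait]  node(5,5) S=335.7112 payoff=0.0000 vs cont=0.0000 → 0.0000 [wait]  ⇒ S*(5)=79.9126
t_4: node(4,0) S=66.7877 payoff=74.6023 vs cont=74.1770 → 74.6023 [stop]  node(4,1) S=95.6168 payoff=45.7732 vs cont=47.6954 → 47.6954 [wait]  node(4,2) S=136.8900 payoff=4.5000 vs cont=21.3341 → 21.3341 [wait]  node(4,3) S=195.9789 payoff=0.0000 vs cont=5.2223 → 5.2223 [wait]  node(4,4) S=280.5738 payoff=0.0000 vs cont=0.3833 → 0.3833 [wait]  ⇒ S*(4)=66.7877
t_3: node(3,0) S=79.9126 payoff=61.4774 vs cont=61.9857 → 61.9857 [wait]  node(3,1) S=114.4071 payoff=26.9829 vs cont=35.4656 → 35.4656 [wait]  node(3,2) S=163.7912 payoff=0.0000 vs cont=13.8997 → 13.8997 [wait]  node(3,3) S=234.4921 payoff=0.0000 vs cont=2.9956 → 2.9956 [wait]  ⇒ S*(3)=-
t_2: node(2,0) S=95.6168 payoff=45.7732 vs cont=49.6100 → 49.6100 [wait]  node(2,1) S=136.8900 payoff=4.5000 vs cont=25.4788 → 25.4788 [wait]  node(2,2) S=195.9789 payoff=0.0000 vs cont=8.8710 → 8.8710 [wait]  ⇒ S*(2)=-
t_1: node(1,0) S=114.4071 payoff=26.9829 vs cont=38.3841 → 38.3841 [wait]  node(1,1) S=163.7912 payoff=0.0000 vs cont=17.7975 → 17.7975 [wait]  ⇒ S*(1)=-
t_0: node(0,0) S=136.8900 payoff=4.5000 vs cont=28.8275 → 28.8275 [wait]  ⇒ S*(0)=-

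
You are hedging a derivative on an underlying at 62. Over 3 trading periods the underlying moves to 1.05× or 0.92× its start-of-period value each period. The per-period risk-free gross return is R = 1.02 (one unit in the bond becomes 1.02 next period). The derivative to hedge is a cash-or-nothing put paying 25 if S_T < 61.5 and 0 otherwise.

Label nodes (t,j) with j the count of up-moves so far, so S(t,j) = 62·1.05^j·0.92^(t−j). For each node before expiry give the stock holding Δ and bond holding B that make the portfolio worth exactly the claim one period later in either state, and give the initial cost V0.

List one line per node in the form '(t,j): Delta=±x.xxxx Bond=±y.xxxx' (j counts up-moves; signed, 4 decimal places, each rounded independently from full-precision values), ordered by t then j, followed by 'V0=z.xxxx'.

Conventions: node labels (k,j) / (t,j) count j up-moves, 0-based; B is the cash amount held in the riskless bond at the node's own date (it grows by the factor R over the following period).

(0,0): Delta=-1.0584 Bond=68.8084
(1,0): Delta=-2.5426 Bond=154.8392
(1,1): Delta=-0.6683 Bond=44.7882
(2,0): Delta=0.0000 Bond=24.5098
(2,1): Delta=-3.2109 Bond=197.9638
(2,2): Delta=0.0000 Bond=0.0000
V0=3.1847

Since d<R<u, set p* = (R−d)/(u−d) = 0.7692; price each node as the discounted p*-expectation of its children.
Terminal payoffs: V(3,0)=25.0000, V(3,1)=25.0000, V(3,2)=0.0000, V(3,3)=0.0000
  t=2,j=0: stock 52.4768 → up 55.1006 (V=25.0000), down 48.2787 (V=25.0000). Price 24.5098; hedge Δ=0.0000, bond B=24.5098.
  t=2,j=1: stock 59.8920 → up 62.8866 (V=0.0000), down 55.1006 (V=25.0000). Price 5.6561; hedge Δ=-3.2109, bond B=197.9638.
  t=2,j=2: stock 68.3550 → up 71.7728 (V=0.0000), down 62.8866 (V=0.0000). Price 0.0000; hedge Δ=0.0000, bond B=0.0000.
  t=1,j=0: stock 57.0400 → up 59.8920 (V=5.6561), down 52.4768 (V=24.5098). Price 9.8107; hedge Δ=-2.5426, bond B=154.8392.
  t=1,j=1: stock 65.1000 → up 68.3550 (V=0.0000), down 59.8920 (V=5.6561). Price 1.2797; hedge Δ=-0.6683, bond B=44.7882.
  t=0,j=0: stock 62.0000 → up 65.1000 (V=1.2797), down 57.0400 (V=9.8107). Price 3.1847; hedge Δ=-1.0584, bond B=68.8084.
As a check, the time-0 holding Δ(0,0)·S0 + B(0,0) comes to 3.1847 — exactly V0.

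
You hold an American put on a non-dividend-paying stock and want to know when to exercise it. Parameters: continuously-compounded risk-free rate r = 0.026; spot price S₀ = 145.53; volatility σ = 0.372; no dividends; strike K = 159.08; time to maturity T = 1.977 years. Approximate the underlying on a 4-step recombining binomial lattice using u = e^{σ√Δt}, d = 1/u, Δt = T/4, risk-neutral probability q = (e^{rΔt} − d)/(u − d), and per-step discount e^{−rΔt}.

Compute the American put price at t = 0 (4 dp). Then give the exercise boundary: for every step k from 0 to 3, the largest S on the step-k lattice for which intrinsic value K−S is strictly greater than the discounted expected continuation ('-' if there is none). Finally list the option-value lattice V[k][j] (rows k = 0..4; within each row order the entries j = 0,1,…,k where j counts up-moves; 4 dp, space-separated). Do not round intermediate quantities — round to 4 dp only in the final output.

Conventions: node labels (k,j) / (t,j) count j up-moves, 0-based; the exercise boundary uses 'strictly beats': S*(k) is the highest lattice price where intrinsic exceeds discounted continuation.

Δt=0.49425, u=1.29891, d=0.76988, q=0.45944, disc=e^(-rΔt)=0.98723
k=4 terminal: V=max(K-S,0) → 107.9549 72.8232 13.5500 0.0000 0.0000
k=3: j=0 S=66.4069 intr=92.6731 cont=90.6419 V=92.6731[EX]; j=1 S=112.0399 intr=47.0401 cont=45.0089 V=47.0401[EX]; j=2 S=189.0306 intr=0.0000 cont=7.2311 V=7.2311[hold]; j=3 S=318.9272 intr=0.0000 cont=0.0000 V=0.0000[hold]  S*(3)=112.0399
k=2: j=0 S=86.2568 intr=72.8232 cont=70.7921 V=72.8232[EX]; j=1 S=145.5300 intr=13.5500 cont=28.3833 V=28.3833[hold]; j=2 S=245.5341 intr=0.0000 cont=3.8590 V=3.8590[hold]  S*(2)=86.2568
k=1: j=0 S=112.0399 intr=47.0401 cont=51.7368 V=51.7368[hold]; j=1 S=189.0306 intr=0.0000 cont=16.8974 V=16.8974[hold]  S*(1)=-
k=0: j=0 S=145.5300 intr=13.5500 cont=35.2742 V=35.2742[hold]  S*(0)=-

price = 35.2742
boundary = - - 86.2568 112.0399
tree:
35.2742
51.7368 16.8974
72.8232 28.3833 3.8590
92.6731 47.0401 7.2311 0.0000
107.9549 72.8232 13.5500 0.0000 0.0000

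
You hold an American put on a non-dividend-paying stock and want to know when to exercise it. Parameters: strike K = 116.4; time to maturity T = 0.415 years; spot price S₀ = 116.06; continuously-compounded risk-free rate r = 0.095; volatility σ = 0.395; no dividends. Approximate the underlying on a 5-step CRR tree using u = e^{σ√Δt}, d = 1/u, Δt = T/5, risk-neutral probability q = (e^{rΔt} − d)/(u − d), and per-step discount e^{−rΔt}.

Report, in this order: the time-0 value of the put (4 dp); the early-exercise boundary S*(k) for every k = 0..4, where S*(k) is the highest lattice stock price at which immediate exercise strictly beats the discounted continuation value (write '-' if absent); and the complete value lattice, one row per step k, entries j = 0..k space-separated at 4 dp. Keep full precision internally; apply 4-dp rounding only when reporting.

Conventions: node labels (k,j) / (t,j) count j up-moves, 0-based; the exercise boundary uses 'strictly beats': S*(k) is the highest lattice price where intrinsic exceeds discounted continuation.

Δt=0.08300, u=1.12053, d=0.89244, q=0.50629, disc=e^(-rΔt)=0.99215
k=5 terminal: V=max(K-S,0) → 50.6989 33.9071 12.8237 0.0000 0.0000 0.0000
k=4: j=0 S=73.6198 intr=42.7802 cont=41.8660 V=42.7802[EX]; j=1 S=92.4354 intr=23.9646 cont=23.0504 V=23.9646[EX]; j=2 S=116.0600 intr=0.3400 cont=6.2815 V=6.2815[hold]; j=3 S=145.7225 intr=0.0000 cont=0.0000 V=0.0000[hold]; j=4 S=182.9661 intr=0.0000 cont=0.0000 V=0.0000[hold]  S*(4)=92.4354
k=3: j=0 S=82.4929 intr=33.9071 cont=32.9929 V=33.9071[EX]; j=1 S=103.5763 intr=12.8237 cont=14.8939 V=14.8939[hold]; j=2 S=130.0483 intr=0.0000 cont=3.0769 V=3.0769[hold]; j=3 S=163.2859 intr=0.0000 cont=0.0000 V=0.0000[hold]  S*(3)=82.4929
k=2: j=0 S=92.4354 intr=23.9646 cont=24.0903 V=24.0903[hold]; j=1 S=116.0600 intr=0.3400 cont=8.8411 V=8.8411[hold]; j=2 S=145.7225 intr=0.0000 cont=1.5072 V=1.5072[hold]  S*(2)=-
k=1: j=0 S=103.5763 intr=12.8237 cont=16.2412 V=16.2412[hold]; j=1 S=130.0483 intr=0.0000 cont=5.0878 V=5.0878[hold]  S*(1)=-
k=0: j=0 S=116.0600 intr=0.3400 cont=10.5112 V=10.5112[hold]  S*(0)=-

price = 10.5112
boundary = - - - 82.4929 92.4354
tree:
10.5112
16.2412 5.0878
24.0903 8.8411 1.5072
33.9071 14.8939 3.0769 0.0000
42.7802 23.9646 6.2815 0.0000 0.0000
50.6989 33.9071 12.8237 0.0000 0.0000 0.0000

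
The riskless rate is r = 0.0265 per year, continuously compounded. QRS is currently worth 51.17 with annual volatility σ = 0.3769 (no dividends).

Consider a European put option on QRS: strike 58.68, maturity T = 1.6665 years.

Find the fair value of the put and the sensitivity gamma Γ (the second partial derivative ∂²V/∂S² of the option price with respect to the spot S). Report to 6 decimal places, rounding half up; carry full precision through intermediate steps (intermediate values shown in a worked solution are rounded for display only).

σ√T = 0.3769·√1.6665 = 0.486551
d₁ = (ln(S/K) + (r+σ²/2)T) / (σ√T) = (ln(51.17/58.68) + (0.0265+0.3769²/2)·1.6665) / 0.486551 = (-0.136946 + 0.162528) / 0.486551 = 0.052580
d₂ = d₁ − σ√T = 0.052580 − 0.486551 = -0.433971
e^{−rT} = 0.956799
N(−d₁) = 0.479033,  N(−d₂) = 0.667845
Put price V = K·e^{−rT}·N(−d₂) − S·N(−d₁) = 37.496146 − 24.512132 = 12.984014
φ(d₁) = (1/√(2π))·e^{−d₁²/2} = 0.398391
Γ = φ(d₁) / (S·σ·√T) = 0.016002

price = 12.984014
Γ = 0.016002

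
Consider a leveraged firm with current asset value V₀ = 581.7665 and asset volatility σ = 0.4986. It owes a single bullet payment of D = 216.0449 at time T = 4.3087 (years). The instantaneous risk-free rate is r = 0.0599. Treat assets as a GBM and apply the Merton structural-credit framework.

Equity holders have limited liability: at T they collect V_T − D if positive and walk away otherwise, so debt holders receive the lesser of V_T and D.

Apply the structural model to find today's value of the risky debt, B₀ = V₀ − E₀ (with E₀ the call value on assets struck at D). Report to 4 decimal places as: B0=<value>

With assets at 581.7665 and a single debt payment of 216.0449 at 4.3087 years:
d₁ = [ln(V₀/D) + (r + σ²/2)T] / (σ√T)
   = [ln(581.7665/216.0449) + (0.0599 + 0.5·0.4986²)·4.3087] / (0.4986·√4.3087)
   = [0.990583 + 0.793667] / 1.034964 = 1.723972
d₂ = d₁ − σ√T = 1.723972 − 1.034964 = 0.689008
N(d₁) = 0.957644,  N(d₂) = 0.754591,  e^(−rT) = 0.772525
E₀ = V₀·N(d₁) − D·e^(−rT)·N(d₂)
   = 581.7665·0.957644 − 216.0449·0.772525·0.754591 = 431.183701
B₀ = V₀ − E₀ = 581.7665 − 431.183701 = 150.582799

B0=150.5828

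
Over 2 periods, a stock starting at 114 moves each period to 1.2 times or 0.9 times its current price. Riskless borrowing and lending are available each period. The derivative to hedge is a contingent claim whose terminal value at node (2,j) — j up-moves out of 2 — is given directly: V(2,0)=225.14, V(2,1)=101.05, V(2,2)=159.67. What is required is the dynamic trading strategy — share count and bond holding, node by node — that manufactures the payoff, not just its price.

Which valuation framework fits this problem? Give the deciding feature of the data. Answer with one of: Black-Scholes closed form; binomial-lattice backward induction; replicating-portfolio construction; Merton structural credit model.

framework: replicating-portfolio construction

Key observation: the task asks for the hedge itself — share and bond holdings at every node of the 2-period tree on spot 114 with factors 1.2/0.9 — which is exactly what the replicating-portfolio construction produces.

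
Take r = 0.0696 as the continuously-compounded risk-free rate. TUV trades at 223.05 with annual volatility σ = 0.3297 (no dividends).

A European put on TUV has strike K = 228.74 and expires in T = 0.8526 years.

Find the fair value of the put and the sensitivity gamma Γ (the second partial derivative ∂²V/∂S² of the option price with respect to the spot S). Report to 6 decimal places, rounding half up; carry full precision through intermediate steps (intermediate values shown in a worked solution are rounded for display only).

σ√T = 0.3297·√0.8526 = 0.304433
d₁ = (ln(S/K) + (r+σ²/2)T) / (σ√T) = (ln(223.05/228.74) + (0.0696+0.3297²/2)·0.8526) / 0.304433 = (-0.025190 + 0.105681) / 0.304433 = 0.264395
d₂ = d₁ − σ√T = 0.264395 − 0.304433 = -0.040038
e^{−rT} = 0.942385
N(−d₁) = 0.395738,  N(−d₂) = 0.515968
Put price V = K·e^{−rT}·N(−d₂) − S·N(−d₁) = 111.222792 − 88.269286 = 22.953507
φ(d₁) = (1/√(2π))·e^{−d₁²/2} = 0.385239
Γ = φ(d₁) / (S·σ·√T) = 0.005673

price = 22.953507
Γ = 0.005673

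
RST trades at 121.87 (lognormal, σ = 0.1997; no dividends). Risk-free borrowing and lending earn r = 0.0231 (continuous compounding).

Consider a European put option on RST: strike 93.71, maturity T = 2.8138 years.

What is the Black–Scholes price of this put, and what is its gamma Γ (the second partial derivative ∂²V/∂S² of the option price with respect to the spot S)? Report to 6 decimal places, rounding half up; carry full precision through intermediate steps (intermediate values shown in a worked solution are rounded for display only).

price = 2.981474
Γ = 0.005068

σ√T = 0.1997·√2.8138 = 0.334984
d₁ = (ln(S/K) + (r+σ²/2)T) / (σ√T) = (ln(121.87/93.71) + (0.0231+0.1997²/2)·2.8138) / 0.334984 = (0.262750 + 0.121106) / 0.334984 = 1.145892
d₂ = d₁ − σ√T = 1.145892 − 0.334984 = 0.810908
e^{−rT} = 0.937069
N(−d₁) = 0.125920,  N(−d₂) = 0.208709
Put price V = K·e^{−rT}·N(−d₂) − S·N(−d₁) = 18.327331 − 15.345857 = 2.981474
φ(d₁) = (1/√(2π))·e^{−d₁²/2} = 0.206910
Γ = φ(d₁) / (S·σ·√T) = 0.005068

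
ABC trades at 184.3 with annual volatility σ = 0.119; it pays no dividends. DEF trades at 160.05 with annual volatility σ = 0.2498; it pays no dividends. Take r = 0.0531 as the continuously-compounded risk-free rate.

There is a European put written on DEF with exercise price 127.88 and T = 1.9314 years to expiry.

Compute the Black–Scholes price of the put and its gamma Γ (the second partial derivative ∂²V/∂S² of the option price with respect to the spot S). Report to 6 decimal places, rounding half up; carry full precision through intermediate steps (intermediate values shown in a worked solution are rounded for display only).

price = 4.345647
Γ = 0.003855

σ√T = 0.2498·√1.9314 = 0.347159
d₁ = (ln(S/K) + (r+σ²/2)T) / (σ√T) = (ln(160.05/127.88) + (0.0531+0.2498²/2)·1.9314) / 0.347159 = (0.224394 + 0.162817) / 0.347159 = 1.115370
d₂ = d₁ − σ√T = 1.115370 − 0.347159 = 0.768211
e^{−rT} = 0.902526
N(−d₁) = 0.132346,  N(−d₂) = 0.221181
Put price V = K·e^{−rT}·N(−d₂) − S·N(−d₁) = 25.527600 − 21.181953 = 4.345647
φ(d₁) = (1/√(2π))·e^{−d₁²/2} = 0.214175
Γ = φ(d₁) / (S·σ·√T) = 0.003855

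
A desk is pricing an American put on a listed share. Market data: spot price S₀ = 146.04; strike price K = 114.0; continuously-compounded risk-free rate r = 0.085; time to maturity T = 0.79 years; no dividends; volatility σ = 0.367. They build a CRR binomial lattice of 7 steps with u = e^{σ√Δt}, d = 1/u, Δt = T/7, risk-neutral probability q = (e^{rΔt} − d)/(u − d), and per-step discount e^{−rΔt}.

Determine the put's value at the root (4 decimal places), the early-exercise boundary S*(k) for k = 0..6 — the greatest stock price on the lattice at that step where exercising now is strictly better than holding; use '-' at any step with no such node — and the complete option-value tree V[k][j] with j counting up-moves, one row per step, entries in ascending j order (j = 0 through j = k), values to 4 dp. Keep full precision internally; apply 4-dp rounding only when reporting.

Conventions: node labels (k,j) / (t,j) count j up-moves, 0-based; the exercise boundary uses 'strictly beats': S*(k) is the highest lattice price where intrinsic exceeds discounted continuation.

Δt=0.11286, u=1.13121, d=0.88401, q=0.50821, disc=e^(-rΔt)=0.99045
k=7 terminal: V=max(K-S,0) → 52.3887 35.1595 13.1123 0.0000 0.0000 0.0000 0.0000 0.0000
k=6: j=0 S=69.6955 intr=44.3045 cont=43.2161 V=44.3045[EX]; j=1 S=89.1854 intr=24.8146 cont=23.7262 V=24.8146[EX]; j=2 S=114.1255 intr=0.0000 cont=6.3869 V=6.3869[hold]; j=3 S=146.0400 intr=0.0000 cont=0.0000 V=0.0000[hold]; j=4 S=186.8791 intr=0.0000 cont=0.0000 V=0.0000[hold]; j=5 S=239.1387 intr=0.0000 cont=0.0000 V=0.0000[hold]; j=6 S=306.0123 intr=0.0000 cont=0.0000 V=0.0000[hold]  S*(6)=89.1854
k=5: j=0 S=78.8405 intr=35.1595 cont=34.0712 V=35.1595[EX]; j=1 S=100.8877 intr=13.1123 cont=15.3020 V=15.3020[hold]; j=2 S=129.1003 intr=0.0000 cont=3.1111 V=3.1111[hold]; j=3 S=165.2024 intr=0.0000 cont=0.0000 V=0.0000[hold]; j=4 S=211.4002 intr=0.0000 cont=0.0000 V=0.0000[hold]; j=5 S=270.5169 intr=0.0000 cont=0.0000 V=0.0000[hold]  S*(5)=78.8405
k=4: j=0 S=89.1854 intr=24.8146 cont=24.8285 V=24.8285[hold]; j=1 S=114.1255 intr=0.0000 cont=9.0195 V=9.0195[hold]; j=2 S=146.0400 intr=0.0000 cont=1.5154 V=1.5154[hold]; j=3 S=186.8791 intr=0.0000 cont=0.0000 V=0.0000[hold]; j=4 S=239.1387 intr=0.0000 cont=0.0000 V=0.0000[hold]  S*(4)=-
k=3: j=0 S=100.8877 intr=13.1123 cont=16.6339 V=16.6339[hold]; j=1 S=129.1003 intr=0.0000 cont=5.1562 V=5.1562[hold]; j=2 S=165.2024 intr=0.0000 cont=0.7381 V=0.7381[hold]; j=3 S=211.4002 intr=0.0000 cont=0.0000 V=0.0000[hold]  S*(3)=-
k=2: j=0 S=114.1255 intr=0.0000 cont=10.6977 V=10.6977[hold]; j=1 S=146.0400 intr=0.0000 cont=2.8831 V=2.8831[hold]; j=2 S=186.8791 intr=0.0000 cont=0.3595 V=0.3595[hold]  S*(2)=-
k=1: j=0 S=129.1003 intr=0.0000 cont=6.6620 V=6.6620[hold]; j=1 S=165.2024 intr=0.0000 cont=1.5853 V=1.5853[hold]  S*(1)=-
k=0: j=0 S=146.0400 intr=0.0000 cont=4.0430 V=4.0430[hold]  S*(0)=-

price = 4.0430
boundary = - - - - - 78.8405 89.1854
tree:
4.0430
6.6620 1.5853
10.6977 2.8831 0.3595
16.6339 5.1562 0.7381 0.0000
24.8285 9.0195 1.5154 0.0000 0.0000
35.1595 15.3020 3.1111 0.0000 0.0000 0.0000
44.3045 24.8146 6.3869 0.0000 0.0000 0.0000 0.0000
52.3887 35.1595 13.1123 0.0000 0.0000 0.0000 0.0000 0.0000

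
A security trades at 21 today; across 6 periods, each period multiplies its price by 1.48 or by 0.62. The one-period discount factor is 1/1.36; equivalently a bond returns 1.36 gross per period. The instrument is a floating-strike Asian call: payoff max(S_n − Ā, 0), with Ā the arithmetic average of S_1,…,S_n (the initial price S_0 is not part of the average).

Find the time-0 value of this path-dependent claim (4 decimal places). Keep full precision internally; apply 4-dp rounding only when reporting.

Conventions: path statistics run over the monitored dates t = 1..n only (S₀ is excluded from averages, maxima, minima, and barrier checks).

price = 9.9574

Under the martingale measure an up-move has probability p* = 0.8605; value the claim as the probability-weighted average of per-path payoffs, discounted 6 periods at R = 1.36.
Enumerate all 2^6 = 64 price paths (U = up ×1.48, D = down ×0.62); each path with k up-moves has probability p*^k·(1−p*)^(6−k).
DDDDDD: Ā=5.3862, payoff=0.0000, prob=0.000007
UDDDDD: Ā=12.8573, payoff=0.0000, prob=0.000046
DUDDDD: Ā=9.8473, payoff=0.0000, prob=0.000046
UUDDDD: Ā=23.5065, payoff=0.0000, prob=0.000281
DDUDDD: Ā=7.9811, payoff=0.0000, prob=0.000046
UDUDDD: Ā=19.0517, payoff=0.0000, prob=0.000281
DUUDDD: Ā=16.0417, payoff=0.0000, prob=0.000281
UUUDDD: Ā=38.2930, payoff=0.0000, prob=0.001731
DDDUDD: Ā=6.8241, payoff=0.0000, prob=0.000046
UDDUDD: Ā=16.2897, payoff=0.0000, prob=0.000281
DUDUDD: Ā=13.2797, payoff=0.0000, prob=0.000281
UUDUDD: Ā=31.6999, payoff=0.0000, prob=0.001731
DDUUDD: Ā=11.4135, payoff=0.0000, prob=0.000281
UDUUDD: Ā=27.2451, payoff=0.0000, prob=0.001731
DUUUDD: Ā=24.2351, payoff=0.0000, prob=0.001731
UUUUDD: Ā=57.8515, payoff=0.0000, prob=0.010673
DDDDUD: Ā=6.1067, payoff=0.0000, prob=0.000046
UDDDUD: Ā=14.5773, payoff=0.0000, prob=0.000281
DUDDUD: Ā=11.5673, payoff=0.0000, prob=0.000281
UUDDUD: Ā=27.6122, payoff=0.0000, prob=0.001731
DDUDUD: Ā=9.7011, payoff=0.0000, prob=0.000281
UDUDUD: Ā=23.1574, payoff=0.0000, prob=0.001731
DUUDUD: Ā=20.1474, payoff=0.0000, prob=0.001731
UUUDUD: Ā=48.0937, payoff=0.0000, prob=0.010673
DDDUUD: Ā=8.5440, payoff=0.0000, prob=0.000281
UDDUUD: Ā=20.3954, payoff=0.0000, prob=0.001731
DUDUUD: Ā=17.3854, payoff=0.0000, prob=0.001731
UUDUUD: Ā=41.5006, payoff=0.0000, prob=0.010673
DDUUUD: Ā=15.5192, payoff=0.7056, prob=0.001731
UDUUUD: Ā=37.0458, payoff=1.6844, prob=0.010673
DUUUUD: Ā=34.0358, payoff=4.6944, prob=0.010673
UUUUUD: Ā=81.2468, payoff=11.2059, prob=0.065819
DDDDDU: Ā=5.6619, payoff=0.0000, prob=0.000046
UDDDDU: Ā=13.5156, payoff=0.0000, prob=0.000281
DUDDDU: Ā=10.5056, payoff=0.0000, prob=0.000281
UUDDDU: Ā=25.0778, payoff=0.0000, prob=0.001731
DDUDDU: Ā=8.6394, payoff=0.0000, prob=0.000281
UDUDDU: Ā=20.6230, payoff=0.0000, prob=0.001731
DUUDDU: Ā=17.6130, payoff=0.0000, prob=0.001731
UUUDDU: Ā=42.0439, payoff=0.0000, prob=0.010673
DDDUDU: Ā=7.4823, payoff=0.0000, prob=0.000281
UDDUDU: Ā=17.8610, payoff=0.0000, prob=0.001731
DUDUDU: Ā=14.8510, payoff=1.3738, prob=0.001731
UUDUDU: Ā=35.4508, payoff=3.2794, prob=0.010673
DDUUDU: Ā=12.9848, payoff=3.2400, prob=0.001731
UDUUDU: Ā=30.9960, payoff=7.7342, prob=0.010673
DUUUDU: Ā=27.9860, payoff=10.7442, prob=0.010673
UUUUDU: Ā=66.8053, payoff=25.6474, prob=0.065819
DDDDUU: Ā=6.7649, payoff=0.0319, prob=0.000281
UDDDUU: Ā=16.1486, payoff=0.0762, prob=0.001731
DUDDUU: Ā=13.1386, payoff=3.0862, prob=0.001731
UUDDUU: Ā=31.3631, payoff=7.3671, prob=0.010673
DDUDUU: Ā=11.2724, payoff=4.9524, prob=0.001731
UDUDUU: Ā=26.9083, payoff=11.8219, prob=0.010673
DUUDUU: Ā=23.8983, payoff=14.8319, prob=0.010673
UUUDUU: Ā=57.0475, payoff=35.4052, prob=0.065819
DDDUUU: Ā=10.1153, payoff=6.1095, prob=0.001731
UDDUUU: Ā=24.1463, payoff=14.5839, prob=0.010673
DUDUUU: Ā=21.1363, payoff=17.5939, prob=0.010673
UUDUUU: Ā=50.4544, payoff=41.9983, prob=0.065819
DDUUUU: Ā=19.2701, payoff=19.4601, prob=0.010673
UDUUUU: Ā=45.9996, payoff=46.4531, prob=0.065819
DUUUUU: Ā=42.9896, payoff=49.4631, prob=0.065819
UUUUUU: Ā=102.6203, payoff=118.0732, prob=0.405882
Price = Σ prob·payoff / R^6 = 63.005501 / 6.327519 = 9.9574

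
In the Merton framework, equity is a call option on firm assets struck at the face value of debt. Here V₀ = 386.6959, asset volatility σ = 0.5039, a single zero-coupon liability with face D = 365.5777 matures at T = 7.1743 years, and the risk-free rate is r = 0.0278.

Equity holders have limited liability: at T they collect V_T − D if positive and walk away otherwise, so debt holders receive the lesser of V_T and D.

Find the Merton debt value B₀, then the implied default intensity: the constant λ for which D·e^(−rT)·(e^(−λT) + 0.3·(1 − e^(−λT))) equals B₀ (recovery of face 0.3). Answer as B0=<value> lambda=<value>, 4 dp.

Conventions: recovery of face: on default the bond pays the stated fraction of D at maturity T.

B0=168.8529 lambda=0.1360

Equity is a call on the firm's assets struck at D = 365.5777:
d₁ = [ln(V₀/D) + (r + σ²/2)T] / (σ√T)
   = [ln(386.6959/365.5777) + (0.0278 + 0.5·0.5039²)·7.1743] / (0.5039·√7.1743)
   = [0.056160 + 1.110277] / 1.349690 = 0.864226
d₂ = d₁ − σ√T = 0.864226 − 1.349690 = -0.485464
N(d₁) = 0.806268,  N(d₂) = 0.313673,  e^(−rT) = 0.819185
E₀ = V₀·N(d₁) − D·e^(−rT)·N(d₂)
   = 386.6959·0.806268 − 365.5777·0.819185·0.313673 = 217.842980
B₀ = V₀ − E₀ = 386.6959 − 217.842980 = 168.852920
e^(−λT) = (B₀·e^(rT)/D − 0.3)/(1 − 0.3) = (168.8529·1.220726/365.5777 − 0.3)/0.7 = 0.37689767
λ = −ln(0.37689767)/7.1743 = 0.136011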